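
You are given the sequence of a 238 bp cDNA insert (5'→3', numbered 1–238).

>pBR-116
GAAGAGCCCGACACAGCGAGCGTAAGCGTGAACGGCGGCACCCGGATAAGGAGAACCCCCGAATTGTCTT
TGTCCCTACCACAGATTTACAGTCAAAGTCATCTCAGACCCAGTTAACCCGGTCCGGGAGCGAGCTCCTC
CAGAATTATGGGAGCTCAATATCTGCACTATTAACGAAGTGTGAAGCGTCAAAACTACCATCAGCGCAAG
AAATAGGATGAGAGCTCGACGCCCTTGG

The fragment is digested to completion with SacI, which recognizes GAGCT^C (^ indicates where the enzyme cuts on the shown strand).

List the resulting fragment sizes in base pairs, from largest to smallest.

136, 70, 20, 12 bp

SacI sites (GAGCTC) start at positions 132, 152, 222.
SacI cuts after base 5 of each site (before the last base), so after positions 136, 156, 226.
Linear molecule, 3 cuts → 4 fragments:
  1–136 → 136 bp
  137–156 → 20 bp
  157–226 → 70 bp
  227–238 → 12 bp
Sorted largest to smallest: 136, 70, 20, 12 bp.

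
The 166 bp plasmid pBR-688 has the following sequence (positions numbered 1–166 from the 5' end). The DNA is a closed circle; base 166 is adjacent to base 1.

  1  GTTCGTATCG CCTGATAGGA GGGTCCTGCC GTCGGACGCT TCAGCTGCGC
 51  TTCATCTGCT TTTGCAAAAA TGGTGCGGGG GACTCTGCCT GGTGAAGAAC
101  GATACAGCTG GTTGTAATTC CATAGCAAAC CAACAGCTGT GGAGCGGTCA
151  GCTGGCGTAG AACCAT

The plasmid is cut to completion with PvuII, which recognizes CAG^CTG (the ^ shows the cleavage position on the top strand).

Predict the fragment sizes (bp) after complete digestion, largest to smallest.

63, 59, 29, 15 bp

PvuII sites (CAGCTG) start at positions 42, 105, 134, 149.
PvuII cuts after base 3 of each site, so after positions 44, 107, 136, 151.
Circular molecule, 4 cuts → 4 fragments:
  45–107 → 63 bp
  108–136 → 29 bp
  137–151 → 15 bp
  152–166 then 1–44 → 15 + 44 = 59 bp
Sorted largest to smallest: 63, 59, 29, 15 bp.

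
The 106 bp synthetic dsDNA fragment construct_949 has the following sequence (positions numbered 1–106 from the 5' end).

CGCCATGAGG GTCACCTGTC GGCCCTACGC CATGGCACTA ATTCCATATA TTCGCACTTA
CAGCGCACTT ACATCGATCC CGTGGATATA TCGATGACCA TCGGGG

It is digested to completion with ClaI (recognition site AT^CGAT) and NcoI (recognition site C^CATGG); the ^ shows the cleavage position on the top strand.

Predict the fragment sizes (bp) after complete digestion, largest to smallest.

ClaI sites (ATCGAT) start at positions 73, 90.
ClaI cuts after base 2 of each site, so after positions 74, 91.
The NcoI site (CCATGG) starts at position 30.
NcoI cuts after the first base of each site, so after position 30.
Combined cut positions: 30, 74, 91.
Linear molecule, 3 cuts → 4 fragments:
  1–30 → 30 bp
  31–74 → 44 bp
  75–91 → 17 bp
  92–106 → 15 bp
Sorted largest to smallest: 44, 30, 17, 15 bp.

44, 30, 17, 15 bp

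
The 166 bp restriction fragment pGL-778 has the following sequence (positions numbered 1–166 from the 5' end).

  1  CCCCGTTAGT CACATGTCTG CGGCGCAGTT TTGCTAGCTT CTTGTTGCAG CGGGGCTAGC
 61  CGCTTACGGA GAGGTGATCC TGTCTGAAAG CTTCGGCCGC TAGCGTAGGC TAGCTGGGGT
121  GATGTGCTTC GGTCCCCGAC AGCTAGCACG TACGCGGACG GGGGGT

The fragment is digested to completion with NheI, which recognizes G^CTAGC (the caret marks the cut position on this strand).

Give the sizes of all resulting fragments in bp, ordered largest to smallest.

44, 33, 33, 24, 22, 10 bp

NheI sites (GCTAGC) start at positions 33, 55, 99, 109, 142.
NheI cuts after the first base of each site, so after positions 33, 55, 99, 109, 142.
Linear molecule, 5 cuts → 6 fragments:
  1–33 → 33 bp
  34–55 → 22 bp
  56–99 → 44 bp
  100–109 → 10 bp
  110–142 → 33 bp
  143–166 → 24 bp
Sorted largest to smallest: 44, 33, 33, 24, 22, 10 bp.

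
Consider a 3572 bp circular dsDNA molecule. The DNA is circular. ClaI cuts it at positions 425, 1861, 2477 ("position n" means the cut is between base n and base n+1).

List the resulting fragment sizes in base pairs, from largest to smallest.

Circular molecule, 3 cuts → 3 fragments:
  1861 − 425 = 1436 bp
  2477 − 1861 = 616 bp
  wrap: 3572 − 2477 + 425 = 1520 bp
Sorted largest to smallest: 1520, 1436, 616 bp.

1520, 1436, 616 bp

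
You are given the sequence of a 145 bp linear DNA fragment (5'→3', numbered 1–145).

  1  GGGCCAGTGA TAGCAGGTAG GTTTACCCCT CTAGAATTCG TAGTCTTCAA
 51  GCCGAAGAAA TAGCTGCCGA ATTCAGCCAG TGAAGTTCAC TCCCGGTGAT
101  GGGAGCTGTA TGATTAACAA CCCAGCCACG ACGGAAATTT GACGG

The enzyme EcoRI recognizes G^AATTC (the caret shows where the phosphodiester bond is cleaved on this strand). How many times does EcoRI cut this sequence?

GAATTC occurs starting at positions 34, 69.
EcoRI cuts at 2 sites.

2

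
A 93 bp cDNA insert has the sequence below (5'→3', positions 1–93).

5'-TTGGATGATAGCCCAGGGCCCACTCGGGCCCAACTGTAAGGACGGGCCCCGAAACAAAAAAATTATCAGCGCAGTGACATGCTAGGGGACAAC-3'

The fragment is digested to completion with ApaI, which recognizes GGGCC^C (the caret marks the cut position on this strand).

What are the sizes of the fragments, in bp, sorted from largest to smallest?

ApaI sites (GGGCCC) start at positions 16, 26, 44.
ApaI cuts after base 5 of each site (before the last base), so after positions 20, 30, 48.
Linear molecule, 3 cuts → 4 fragments:
  1–20 → 20 bp
  21–30 → 10 bp
  31–48 → 18 bp
  49–93 → 45 bp
Sorted largest to smallest: 45, 20, 18, 10 bp.

45, 20, 18, 10 bp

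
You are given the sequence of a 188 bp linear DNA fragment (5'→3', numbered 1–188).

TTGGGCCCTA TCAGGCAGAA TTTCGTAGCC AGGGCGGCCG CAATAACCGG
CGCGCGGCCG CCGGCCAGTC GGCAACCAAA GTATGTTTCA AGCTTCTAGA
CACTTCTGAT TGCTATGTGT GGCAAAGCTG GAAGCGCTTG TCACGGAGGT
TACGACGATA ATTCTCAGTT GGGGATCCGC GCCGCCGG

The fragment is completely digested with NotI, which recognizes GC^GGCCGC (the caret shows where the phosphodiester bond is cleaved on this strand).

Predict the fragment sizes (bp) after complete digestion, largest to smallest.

NotI sites (GCGGCCGC) start at positions 34, 54.
NotI cuts after base 2 of each site, so after positions 35, 55.
Linear molecule, 2 cuts → 3 fragments:
  1–35 → 35 bp
  36–55 → 20 bp
  56–188 → 133 bp
Sorted largest to smallest: 133, 35, 20 bp.

133, 35, 20 bp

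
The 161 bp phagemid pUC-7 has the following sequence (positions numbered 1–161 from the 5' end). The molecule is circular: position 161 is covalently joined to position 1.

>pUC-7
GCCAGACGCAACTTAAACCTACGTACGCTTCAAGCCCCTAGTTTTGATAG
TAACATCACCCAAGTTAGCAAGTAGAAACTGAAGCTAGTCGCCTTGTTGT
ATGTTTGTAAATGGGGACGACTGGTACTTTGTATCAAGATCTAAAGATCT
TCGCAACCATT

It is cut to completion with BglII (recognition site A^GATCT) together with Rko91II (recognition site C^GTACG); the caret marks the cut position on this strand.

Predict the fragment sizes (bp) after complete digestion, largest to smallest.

115, 38, 8 bp

BglII sites (AGATCT) start at positions 137, 145.
BglII cuts after the first base of each site, so after positions 137, 145.
The Rko91II site (CGTACG) starts at position 22.
Rko91II cuts after the first base of each site, so after position 22.
Combined cut positions: 22, 137, 145.
Circular molecule, 3 cuts → 3 fragments:
  23–137 → 115 bp
  138–145 → 8 bp
  146–161 then 1–22 → 16 + 22 = 38 bp
Sorted largest to smallest: 115, 38, 8 bp.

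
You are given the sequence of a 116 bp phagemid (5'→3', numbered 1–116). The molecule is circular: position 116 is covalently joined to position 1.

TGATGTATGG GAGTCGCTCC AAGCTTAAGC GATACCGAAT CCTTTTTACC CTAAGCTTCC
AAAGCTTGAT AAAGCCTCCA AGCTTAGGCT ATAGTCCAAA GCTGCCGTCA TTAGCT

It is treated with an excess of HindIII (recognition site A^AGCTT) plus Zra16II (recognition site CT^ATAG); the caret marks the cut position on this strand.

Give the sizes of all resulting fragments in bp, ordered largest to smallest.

47, 32, 18, 10, 9 bp

HindIII sites (AAGCTT) start at positions 21, 53, 62, 80.
HindIII cuts after the first base of each site, so after positions 21, 53, 62, 80.
The Zra16II site (CTATAG) starts at position 89.
Zra16II cuts after base 2 of each site, so after position 90.
Combined cut positions: 21, 53, 62, 80, 90.
Circular molecule, 5 cuts → 5 fragments:
  22–53 → 32 bp
  54–62 → 9 bp
  63–80 → 18 bp
  81–90 → 10 bp
  91–116 then 1–21 → 26 + 21 = 47 bp
Sorted largest to smallest: 47, 32, 18, 10, 9 bp.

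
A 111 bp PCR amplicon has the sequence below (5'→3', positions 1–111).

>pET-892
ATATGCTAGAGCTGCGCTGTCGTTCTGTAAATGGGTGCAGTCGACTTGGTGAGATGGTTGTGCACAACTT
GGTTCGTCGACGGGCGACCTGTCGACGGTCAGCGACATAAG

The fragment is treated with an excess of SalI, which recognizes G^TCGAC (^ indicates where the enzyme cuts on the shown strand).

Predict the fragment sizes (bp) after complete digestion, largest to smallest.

SalI sites (GTCGAC) start at positions 40, 76, 91.
SalI cuts after the first base of each site, so after positions 40, 76, 91.
Linear molecule, 3 cuts → 4 fragments:
  1–40 → 40 bp
  41–76 → 36 bp
  77–91 → 15 bp
  92–111 → 20 bp
Sorted largest to smallest: 40, 36, 20, 15 bp.

40, 36, 20, 15 bp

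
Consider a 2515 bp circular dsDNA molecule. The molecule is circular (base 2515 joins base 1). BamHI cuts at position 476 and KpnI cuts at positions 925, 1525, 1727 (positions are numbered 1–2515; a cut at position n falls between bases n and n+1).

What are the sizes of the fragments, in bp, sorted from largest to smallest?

Combined cut positions (sorted): 476, 925, 1525, 1727.
Circular molecule, 4 cuts → 4 fragments:
  925 − 476 = 449 bp
  1525 − 925 = 600 bp
  1727 − 1525 = 202 bp
  wrap: 2515 − 1727 + 476 = 1264 bp
Sorted largest to smallest: 1264, 600, 449, 202 bp.

1264, 600, 449, 202 bp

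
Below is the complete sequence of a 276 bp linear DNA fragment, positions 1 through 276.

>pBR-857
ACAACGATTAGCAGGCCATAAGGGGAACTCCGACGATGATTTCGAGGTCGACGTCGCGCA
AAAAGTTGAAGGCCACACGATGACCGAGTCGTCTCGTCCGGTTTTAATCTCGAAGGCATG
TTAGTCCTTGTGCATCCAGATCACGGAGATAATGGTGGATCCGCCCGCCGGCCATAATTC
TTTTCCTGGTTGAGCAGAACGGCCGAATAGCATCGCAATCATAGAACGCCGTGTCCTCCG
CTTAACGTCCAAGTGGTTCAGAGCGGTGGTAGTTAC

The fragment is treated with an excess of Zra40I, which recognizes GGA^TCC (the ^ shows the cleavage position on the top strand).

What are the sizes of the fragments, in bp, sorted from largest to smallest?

The Zra40I site (GGATCC) starts at position 157.
Zra40I cuts after base 3 of each site, so after position 159.
Linear molecule, 1 cut → 2 fragments:
  1–159 → 159 bp
  160–276 → 117 bp
Sorted largest to smallest: 159, 117 bp.

159, 117 bp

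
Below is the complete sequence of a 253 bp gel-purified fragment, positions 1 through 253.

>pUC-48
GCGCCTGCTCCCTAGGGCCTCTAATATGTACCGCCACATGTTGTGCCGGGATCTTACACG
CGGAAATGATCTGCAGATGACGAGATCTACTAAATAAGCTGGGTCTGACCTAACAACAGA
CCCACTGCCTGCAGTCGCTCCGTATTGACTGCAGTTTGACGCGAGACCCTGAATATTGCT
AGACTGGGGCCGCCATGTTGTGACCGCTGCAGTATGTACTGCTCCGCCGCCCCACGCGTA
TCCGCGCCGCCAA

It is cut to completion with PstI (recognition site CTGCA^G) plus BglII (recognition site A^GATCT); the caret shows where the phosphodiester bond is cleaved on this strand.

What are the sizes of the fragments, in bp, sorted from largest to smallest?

PstI sites (CTGCAG) start at positions 71, 129, 149, 207.
PstI cuts after base 5 of each site (before the last base), so after positions 75, 133, 153, 211.
The BglII site (AGATCT) starts at position 83.
BglII cuts after the first base of each site, so after position 83.
Combined cut positions: 75, 83, 133, 153, 211.
Linear molecule, 5 cuts → 6 fragments:
  1–75 → 75 bp
  76–83 → 8 bp
  84–133 → 50 bp
  134–153 → 20 bp
  154–211 → 58 bp
  212–253 → 42 bp
Sorted largest to smallest: 75, 58, 50, 42, 20, 8 bp.

75, 58, 50, 42, 20, 8 bp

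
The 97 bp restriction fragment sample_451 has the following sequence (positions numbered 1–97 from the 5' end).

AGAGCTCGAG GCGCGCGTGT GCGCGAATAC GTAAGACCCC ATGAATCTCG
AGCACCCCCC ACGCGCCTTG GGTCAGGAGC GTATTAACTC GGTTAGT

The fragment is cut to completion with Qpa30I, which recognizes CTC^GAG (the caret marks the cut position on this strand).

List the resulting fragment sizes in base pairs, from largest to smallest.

48, 42, 7 bp

Qpa30I sites (CTCGAG) start at positions 5, 47.
Qpa30I cuts after base 3 of each site, so after positions 7, 49.
Linear molecule, 2 cuts → 3 fragments:
  1–7 → 7 bp
  8–49 → 42 bp
  50–97 → 48 bp
Sorted largest to smallest: 48, 42, 7 bp.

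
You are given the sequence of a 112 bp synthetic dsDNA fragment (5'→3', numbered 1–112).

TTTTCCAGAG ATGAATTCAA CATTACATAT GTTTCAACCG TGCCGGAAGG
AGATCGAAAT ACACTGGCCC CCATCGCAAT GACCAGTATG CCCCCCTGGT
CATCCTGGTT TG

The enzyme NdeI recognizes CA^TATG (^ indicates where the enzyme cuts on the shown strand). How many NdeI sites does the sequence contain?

1

CATATG occurs starting at position 26.
NdeI cuts at 1 site.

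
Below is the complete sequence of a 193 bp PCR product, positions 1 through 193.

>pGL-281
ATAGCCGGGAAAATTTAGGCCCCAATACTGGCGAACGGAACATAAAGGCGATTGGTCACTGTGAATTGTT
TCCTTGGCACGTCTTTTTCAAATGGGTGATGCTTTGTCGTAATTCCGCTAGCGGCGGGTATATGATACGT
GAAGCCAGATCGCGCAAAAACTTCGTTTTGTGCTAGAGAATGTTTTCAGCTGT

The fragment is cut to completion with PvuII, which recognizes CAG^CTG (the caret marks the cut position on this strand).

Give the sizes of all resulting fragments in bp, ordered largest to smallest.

The PvuII site (CAGCTG) starts at position 187.
PvuII cuts after base 3 of each site, so after position 189.
Linear molecule, 1 cut → 2 fragments:
  1–189 → 189 bp
  190–193 → 4 bp
Sorted largest to smallest: 189, 4 bp.

189, 4 bp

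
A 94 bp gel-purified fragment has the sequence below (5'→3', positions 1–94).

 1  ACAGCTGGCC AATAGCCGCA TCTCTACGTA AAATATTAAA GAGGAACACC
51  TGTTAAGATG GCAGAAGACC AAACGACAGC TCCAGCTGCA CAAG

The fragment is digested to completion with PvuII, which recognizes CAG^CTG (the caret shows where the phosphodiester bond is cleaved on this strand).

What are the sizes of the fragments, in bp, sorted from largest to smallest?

81, 9, 4 bp

PvuII sites (CAGCTG) start at positions 2, 83.
PvuII cuts after base 3 of each site, so after positions 4, 85.
Linear molecule, 2 cuts → 3 fragments:
  1–4 → 4 bp
  5–85 → 81 bp
  86–94 → 9 bp
Sorted largest to smallest: 81, 9, 4 bp.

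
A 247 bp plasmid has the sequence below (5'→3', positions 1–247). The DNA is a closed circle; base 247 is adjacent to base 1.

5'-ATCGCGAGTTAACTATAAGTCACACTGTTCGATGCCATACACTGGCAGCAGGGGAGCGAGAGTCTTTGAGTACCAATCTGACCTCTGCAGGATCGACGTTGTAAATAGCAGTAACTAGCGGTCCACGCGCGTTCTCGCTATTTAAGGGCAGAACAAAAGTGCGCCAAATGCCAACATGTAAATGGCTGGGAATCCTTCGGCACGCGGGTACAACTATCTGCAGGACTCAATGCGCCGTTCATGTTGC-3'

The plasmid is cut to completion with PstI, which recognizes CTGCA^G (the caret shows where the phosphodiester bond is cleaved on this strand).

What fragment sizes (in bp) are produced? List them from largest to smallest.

133, 114 bp

PstI sites (CTGCAG) start at positions 85, 218.
PstI cuts after base 5 of each site (before the last base), so after positions 89, 222.
Circular molecule, 2 cuts → 2 fragments:
  90–222 → 133 bp
  223–247 then 1–89 → 25 + 89 = 114 bp
Sorted largest to smallest: 133, 114 bp.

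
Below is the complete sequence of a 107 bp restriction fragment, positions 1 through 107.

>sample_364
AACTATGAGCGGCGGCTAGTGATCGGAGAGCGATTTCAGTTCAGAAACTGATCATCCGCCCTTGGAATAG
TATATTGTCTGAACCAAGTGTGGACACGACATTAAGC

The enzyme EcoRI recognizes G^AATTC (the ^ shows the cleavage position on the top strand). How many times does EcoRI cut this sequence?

No occurrence of GAATTC is present in the sequence.
EcoRI does not cut: 0 sites.

0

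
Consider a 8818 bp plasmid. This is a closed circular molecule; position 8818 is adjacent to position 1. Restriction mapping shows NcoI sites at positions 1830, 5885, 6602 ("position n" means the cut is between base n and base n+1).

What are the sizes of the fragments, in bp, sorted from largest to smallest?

4055, 4046, 717 bp

Circular molecule, 3 cuts → 3 fragments:
  5885 − 1830 = 4055 bp
  6602 − 5885 = 717 bp
  wrap: 8818 − 6602 + 1830 = 4046 bp
Sorted largest to smallest: 4055, 4046, 717 bp.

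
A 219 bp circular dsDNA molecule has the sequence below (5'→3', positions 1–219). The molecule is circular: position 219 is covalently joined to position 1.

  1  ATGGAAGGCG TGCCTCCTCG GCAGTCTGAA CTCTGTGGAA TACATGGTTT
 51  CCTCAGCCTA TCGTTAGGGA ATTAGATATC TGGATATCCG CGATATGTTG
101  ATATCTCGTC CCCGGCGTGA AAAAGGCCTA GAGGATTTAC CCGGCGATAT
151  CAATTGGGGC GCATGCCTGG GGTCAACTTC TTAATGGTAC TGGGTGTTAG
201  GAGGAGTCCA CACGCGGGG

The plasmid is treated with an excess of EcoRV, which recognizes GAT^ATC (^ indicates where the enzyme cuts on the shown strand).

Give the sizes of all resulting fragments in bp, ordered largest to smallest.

148, 46, 17, 8 bp

EcoRV sites (GATATC) start at positions 75, 83, 100, 146.
EcoRV cuts after base 3 of each site, so after positions 77, 85, 102, 148.
Circular molecule, 4 cuts → 4 fragments:
  78–85 → 8 bp
  86–102 → 17 bp
  103–148 → 46 bp
  149–219 then 1–77 → 71 + 77 = 148 bp
Sorted largest to smallest: 148, 46, 17, 8 bp.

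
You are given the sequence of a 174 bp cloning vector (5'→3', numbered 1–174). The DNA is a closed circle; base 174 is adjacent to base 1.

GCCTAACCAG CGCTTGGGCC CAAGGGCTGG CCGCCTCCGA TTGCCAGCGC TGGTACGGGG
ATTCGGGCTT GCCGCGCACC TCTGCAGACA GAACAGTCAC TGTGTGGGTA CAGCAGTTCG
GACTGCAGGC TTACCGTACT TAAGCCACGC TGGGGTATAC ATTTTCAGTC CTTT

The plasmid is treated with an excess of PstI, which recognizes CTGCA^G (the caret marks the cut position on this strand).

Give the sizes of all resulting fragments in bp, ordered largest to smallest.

133, 41 bp

PstI sites (CTGCAG) start at positions 82, 123.
PstI cuts after base 5 of each site (before the last base), so after positions 86, 127.
Circular molecule, 2 cuts → 2 fragments:
  87–127 → 41 bp
  128–174 then 1–86 → 47 + 86 = 133 bp
Sorted largest to smallest: 133, 41 bp.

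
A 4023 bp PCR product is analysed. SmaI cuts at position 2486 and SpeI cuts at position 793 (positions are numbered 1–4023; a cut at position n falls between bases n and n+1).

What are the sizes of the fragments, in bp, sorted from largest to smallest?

1693, 1537, 793 bp

Combined cut positions (sorted): 793, 2486.
Linear molecule, 2 cuts → 3 fragments:
  793 − 0 = 793 bp
  2486 − 793 = 1693 bp
  4023 − 2486 = 1537 bp
Sorted largest to smallest: 1693, 1537, 793 bp.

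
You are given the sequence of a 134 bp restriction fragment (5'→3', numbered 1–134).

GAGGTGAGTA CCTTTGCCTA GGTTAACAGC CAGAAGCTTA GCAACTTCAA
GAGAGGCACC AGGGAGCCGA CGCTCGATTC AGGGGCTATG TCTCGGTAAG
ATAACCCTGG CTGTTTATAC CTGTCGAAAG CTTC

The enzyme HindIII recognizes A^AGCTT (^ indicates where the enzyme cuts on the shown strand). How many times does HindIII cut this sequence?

AAGCTT occurs starting at positions 34, 128.
HindIII cuts at 2 sites.

2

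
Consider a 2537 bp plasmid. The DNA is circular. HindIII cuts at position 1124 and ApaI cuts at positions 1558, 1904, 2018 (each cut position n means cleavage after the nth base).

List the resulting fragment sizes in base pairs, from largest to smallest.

Combined cut positions (sorted): 1124, 1558, 1904, 2018.
Circular molecule, 4 cuts → 4 fragments:
  1558 − 1124 = 434 bp
  1904 − 1558 = 346 bp
  2018 − 1904 = 114 bp
  wrap: 2537 − 2018 + 1124 = 1643 bp
Sorted largest to smallest: 1643, 434, 346, 114 bp.

1643, 434, 346, 114 bp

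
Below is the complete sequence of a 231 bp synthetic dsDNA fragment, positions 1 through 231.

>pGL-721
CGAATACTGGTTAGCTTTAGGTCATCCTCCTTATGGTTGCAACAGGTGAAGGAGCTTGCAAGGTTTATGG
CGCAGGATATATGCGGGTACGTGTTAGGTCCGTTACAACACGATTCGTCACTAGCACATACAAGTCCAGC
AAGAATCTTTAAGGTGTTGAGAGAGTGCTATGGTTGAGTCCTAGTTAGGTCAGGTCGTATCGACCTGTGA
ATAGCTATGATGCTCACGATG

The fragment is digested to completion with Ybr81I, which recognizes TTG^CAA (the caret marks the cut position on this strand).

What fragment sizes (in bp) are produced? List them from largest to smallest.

173, 39, 19 bp

Ybr81I sites (TTGCAA) start at positions 37, 56.
Ybr81I cuts after base 3 of each site, so after positions 39, 58.
Linear molecule, 2 cuts → 3 fragments:
  1–39 → 39 bp
  40–58 → 19 bp
  59–231 → 173 bp
Sorted largest to smallest: 173, 39, 19 bp.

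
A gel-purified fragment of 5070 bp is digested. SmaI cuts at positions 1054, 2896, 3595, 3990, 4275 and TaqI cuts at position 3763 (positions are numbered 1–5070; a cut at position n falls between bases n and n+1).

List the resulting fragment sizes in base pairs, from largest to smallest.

Combined cut positions (sorted): 1054, 2896, 3595, 3763, 3990, 4275.
Linear molecule, 6 cuts → 7 fragments:
  1054 − 0 = 1054 bp
  2896 − 1054 = 1842 bp
  3595 − 2896 = 699 bp
  3763 − 3595 = 168 bp
  3990 − 3763 = 227 bp
  4275 − 3990 = 285 bp
  5070 − 4275 = 795 bp
Sorted largest to smallest: 1842, 1054, 795, 699, 285, 227, 168 bp.

1842, 1054, 795, 699, 285, 227, 168 bp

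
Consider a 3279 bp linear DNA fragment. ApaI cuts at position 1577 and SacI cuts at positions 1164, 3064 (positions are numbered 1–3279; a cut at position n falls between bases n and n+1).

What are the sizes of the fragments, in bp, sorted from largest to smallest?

Combined cut positions (sorted): 1164, 1577, 3064.
Linear molecule, 3 cuts → 4 fragments:
  1164 − 0 = 1164 bp
  1577 − 1164 = 413 bp
  3064 − 1577 = 1487 bp
  3279 − 3064 = 215 bp
Sorted largest to smallest: 1487, 1164, 413, 215 bp.

1487, 1164, 413, 215 bp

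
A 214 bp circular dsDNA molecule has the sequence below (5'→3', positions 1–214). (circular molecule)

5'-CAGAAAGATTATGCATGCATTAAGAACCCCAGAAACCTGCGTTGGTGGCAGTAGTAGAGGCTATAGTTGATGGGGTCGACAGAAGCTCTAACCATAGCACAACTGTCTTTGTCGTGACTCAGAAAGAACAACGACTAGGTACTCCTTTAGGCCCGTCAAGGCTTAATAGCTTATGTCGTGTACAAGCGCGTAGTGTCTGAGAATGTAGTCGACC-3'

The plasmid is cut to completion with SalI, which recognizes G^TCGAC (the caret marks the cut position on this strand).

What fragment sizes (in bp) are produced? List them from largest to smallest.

SalI sites (GTCGAC) start at positions 75, 208.
SalI cuts after the first base of each site, so after positions 75, 208.
Circular molecule, 2 cuts → 2 fragments:
  76–208 → 133 bp
  209–214 then 1–75 → 6 + 75 = 81 bp
Sorted largest to smallest: 133, 81 bp.

133, 81 bp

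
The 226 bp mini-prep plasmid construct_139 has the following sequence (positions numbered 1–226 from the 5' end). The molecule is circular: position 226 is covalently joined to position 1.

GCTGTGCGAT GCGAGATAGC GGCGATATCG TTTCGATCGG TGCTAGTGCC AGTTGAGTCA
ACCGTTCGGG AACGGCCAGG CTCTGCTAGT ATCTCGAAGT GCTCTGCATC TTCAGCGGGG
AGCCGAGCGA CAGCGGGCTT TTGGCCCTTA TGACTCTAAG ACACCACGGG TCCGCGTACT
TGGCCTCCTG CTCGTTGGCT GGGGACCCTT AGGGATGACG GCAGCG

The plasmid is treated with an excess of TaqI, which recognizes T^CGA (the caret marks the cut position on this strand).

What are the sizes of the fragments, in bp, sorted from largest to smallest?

TaqI sites (TCGA) start at positions 33, 94.
TaqI cuts after the first base of each site, so after positions 33, 94.
Circular molecule, 2 cuts → 2 fragments:
  34–94 → 61 bp
  95–226 then 1–33 → 132 + 33 = 165 bp
Sorted largest to smallest: 165, 61 bp.

165, 61 bp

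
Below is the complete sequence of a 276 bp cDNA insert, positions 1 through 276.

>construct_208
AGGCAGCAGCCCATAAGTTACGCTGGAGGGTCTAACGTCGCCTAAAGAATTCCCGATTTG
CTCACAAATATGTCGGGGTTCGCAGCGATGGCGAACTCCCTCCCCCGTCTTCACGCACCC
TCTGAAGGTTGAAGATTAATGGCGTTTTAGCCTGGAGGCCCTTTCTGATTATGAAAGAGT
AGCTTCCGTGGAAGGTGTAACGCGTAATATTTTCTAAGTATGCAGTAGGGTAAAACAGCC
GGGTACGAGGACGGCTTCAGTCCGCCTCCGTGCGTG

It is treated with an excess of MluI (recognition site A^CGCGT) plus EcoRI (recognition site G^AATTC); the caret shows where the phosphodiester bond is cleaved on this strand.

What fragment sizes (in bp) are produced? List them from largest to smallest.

153, 76, 47 bp

The MluI site (ACGCGT) starts at position 200.
MluI cuts after the first base of each site, so after position 200.
The EcoRI site (GAATTC) starts at position 47.
EcoRI cuts after the first base of each site, so after position 47.
Combined cut positions: 47, 200.
Linear molecule, 2 cuts → 3 fragments:
  1–47 → 47 bp
  48–200 → 153 bp
  201–276 → 76 bp
Sorted largest to smallest: 153, 76, 47 bp.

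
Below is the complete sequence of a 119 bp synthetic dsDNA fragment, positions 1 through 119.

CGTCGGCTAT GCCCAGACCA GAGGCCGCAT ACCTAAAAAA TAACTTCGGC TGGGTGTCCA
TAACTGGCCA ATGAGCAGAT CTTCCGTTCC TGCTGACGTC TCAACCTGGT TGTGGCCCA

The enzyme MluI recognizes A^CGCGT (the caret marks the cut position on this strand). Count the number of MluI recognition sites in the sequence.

No occurrence of ACGCGT is present in the sequence.
MluI does not cut: 0 sites.

0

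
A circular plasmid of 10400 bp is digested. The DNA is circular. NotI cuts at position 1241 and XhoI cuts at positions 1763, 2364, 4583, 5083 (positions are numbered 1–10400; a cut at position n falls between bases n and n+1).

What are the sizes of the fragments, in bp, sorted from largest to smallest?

6558, 2219, 601, 522, 500 bp

Combined cut positions (sorted): 1241, 1763, 2364, 4583, 5083.
Circular molecule, 5 cuts → 5 fragments:
  1763 − 1241 = 522 bp
  2364 − 1763 = 601 bp
  4583 − 2364 = 2219 bp
  5083 − 4583 = 500 bp
  wrap: 10400 − 5083 + 1241 = 6558 bp
Sorted largest to smallest: 6558, 2219, 601, 522, 500 bp.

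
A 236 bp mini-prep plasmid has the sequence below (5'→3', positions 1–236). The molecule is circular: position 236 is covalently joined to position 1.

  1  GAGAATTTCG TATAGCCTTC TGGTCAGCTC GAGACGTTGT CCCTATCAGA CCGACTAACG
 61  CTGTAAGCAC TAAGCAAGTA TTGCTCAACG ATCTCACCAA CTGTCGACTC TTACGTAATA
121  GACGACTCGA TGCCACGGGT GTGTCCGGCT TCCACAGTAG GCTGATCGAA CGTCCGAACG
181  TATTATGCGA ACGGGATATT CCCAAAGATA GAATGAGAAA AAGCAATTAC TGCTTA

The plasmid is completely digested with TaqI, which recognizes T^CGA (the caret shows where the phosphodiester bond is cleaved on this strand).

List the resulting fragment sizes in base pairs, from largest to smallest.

TaqI sites (TCGA) start at positions 29, 104, 127, 166.
TaqI cuts after the first base of each site, so after positions 29, 104, 127, 166.
Circular molecule, 4 cuts → 4 fragments:
  30–104 → 75 bp
  105–127 → 23 bp
  128–166 → 39 bp
  167–236 then 1–29 → 70 + 29 = 99 bp
Sorted largest to smallest: 99, 75, 39, 23 bp.

99, 75, 39, 23 bp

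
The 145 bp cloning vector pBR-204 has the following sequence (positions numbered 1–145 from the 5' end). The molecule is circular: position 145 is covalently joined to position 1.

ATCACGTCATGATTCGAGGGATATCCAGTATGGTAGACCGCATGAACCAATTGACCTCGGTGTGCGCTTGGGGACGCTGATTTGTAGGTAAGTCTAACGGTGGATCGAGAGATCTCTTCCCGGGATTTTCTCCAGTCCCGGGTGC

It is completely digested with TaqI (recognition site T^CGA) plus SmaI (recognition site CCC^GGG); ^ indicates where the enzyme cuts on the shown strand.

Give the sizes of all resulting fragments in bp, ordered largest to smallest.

TaqI sites (TCGA) start at positions 14, 105.
TaqI cuts after the first base of each site, so after positions 14, 105.
SmaI sites (CCCGGG) start at positions 119, 137.
SmaI cuts after base 3 of each site, so after positions 121, 139.
Combined cut positions: 14, 105, 121, 139.
Circular molecule, 4 cuts → 4 fragments:
  15–105 → 91 bp
  106–121 → 16 bp
  122–139 → 18 bp
  140–145 then 1–14 → 6 + 14 = 20 bp
Sorted largest to smallest: 91, 20, 18, 16 bp.

91, 20, 18, 16 bp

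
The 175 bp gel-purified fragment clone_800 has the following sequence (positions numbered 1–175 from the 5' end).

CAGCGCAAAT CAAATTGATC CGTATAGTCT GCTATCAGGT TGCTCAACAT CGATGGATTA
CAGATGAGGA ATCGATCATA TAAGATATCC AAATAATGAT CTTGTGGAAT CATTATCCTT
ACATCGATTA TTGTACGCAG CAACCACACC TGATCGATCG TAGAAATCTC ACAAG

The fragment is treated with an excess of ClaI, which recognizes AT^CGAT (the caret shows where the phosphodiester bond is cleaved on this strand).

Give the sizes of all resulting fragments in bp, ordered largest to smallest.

ClaI sites (ATCGAT) start at positions 49, 71, 123, 153.
ClaI cuts after base 2 of each site, so after positions 50, 72, 124, 154.
Linear molecule, 4 cuts → 5 fragments:
  1–50 → 50 bp
  51–72 → 22 bp
  73–124 → 52 bp
  125–154 → 30 bp
  155–175 → 21 bp
Sorted largest to smallest: 52, 50, 30, 22, 21 bp.

52, 50, 30, 22, 21 bp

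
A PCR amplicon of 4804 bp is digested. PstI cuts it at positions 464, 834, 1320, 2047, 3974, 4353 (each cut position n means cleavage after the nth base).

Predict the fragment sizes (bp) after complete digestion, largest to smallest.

1927, 727, 486, 464, 451, 379, 370 bp

Linear molecule, 6 cuts → 7 fragments:
  464 − 0 = 464 bp
  834 − 464 = 370 bp
  1320 − 834 = 486 bp
  2047 − 1320 = 727 bp
  3974 − 2047 = 1927 bp
  4353 − 3974 = 379 bp
  4804 − 4353 = 451 bp
Sorted largest to smallest: 1927, 727, 486, 464, 451, 379, 370 bp.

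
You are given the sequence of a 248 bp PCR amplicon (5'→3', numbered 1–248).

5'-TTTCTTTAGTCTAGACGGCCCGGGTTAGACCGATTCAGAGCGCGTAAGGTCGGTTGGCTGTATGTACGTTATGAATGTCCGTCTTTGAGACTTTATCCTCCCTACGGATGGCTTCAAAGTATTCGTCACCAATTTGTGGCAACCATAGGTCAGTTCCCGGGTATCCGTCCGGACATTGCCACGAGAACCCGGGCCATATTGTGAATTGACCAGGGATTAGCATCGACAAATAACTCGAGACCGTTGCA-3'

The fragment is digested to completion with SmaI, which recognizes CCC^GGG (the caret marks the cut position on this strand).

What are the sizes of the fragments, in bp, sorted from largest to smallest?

137, 58, 32, 21 bp

SmaI sites (CCCGGG) start at positions 19, 156, 188.
SmaI cuts after base 3 of each site, so after positions 21, 158, 190.
Linear molecule, 3 cuts → 4 fragments:
  1–21 → 21 bp
  22–158 → 137 bp
  159–190 → 32 bp
  191–248 → 58 bp
Sorted largest to smallest: 137, 58, 32, 21 bp.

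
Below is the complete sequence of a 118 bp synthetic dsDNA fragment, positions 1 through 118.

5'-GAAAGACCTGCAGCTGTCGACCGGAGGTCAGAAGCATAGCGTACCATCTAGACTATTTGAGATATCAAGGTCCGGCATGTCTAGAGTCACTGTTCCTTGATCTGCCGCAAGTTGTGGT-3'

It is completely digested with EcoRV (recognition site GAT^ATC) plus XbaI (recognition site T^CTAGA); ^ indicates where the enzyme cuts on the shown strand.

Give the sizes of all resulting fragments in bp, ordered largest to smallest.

The EcoRV site (GATATC) starts at position 61.
EcoRV cuts after base 3 of each site, so after position 63.
XbaI sites (TCTAGA) start at positions 47, 80.
XbaI cuts after the first base of each site, so after positions 47, 80.
Combined cut positions: 47, 63, 80.
Linear molecule, 3 cuts → 4 fragments:
  1–47 → 47 bp
  48–63 → 16 bp
  64–80 → 17 bp
  81–118 → 38 bp
Sorted largest to smallest: 47, 38, 17, 16 bp.

47, 38, 17, 16 bp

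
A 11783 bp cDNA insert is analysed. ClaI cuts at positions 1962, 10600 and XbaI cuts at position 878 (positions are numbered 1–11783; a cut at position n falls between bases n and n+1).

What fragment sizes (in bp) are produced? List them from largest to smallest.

8638, 1183, 1084, 878 bp

Combined cut positions (sorted): 878, 1962, 10600.
Linear molecule, 3 cuts → 4 fragments:
  878 − 0 = 878 bp
  1962 − 878 = 1084 bp
  10600 − 1962 = 8638 bp
  11783 − 10600 = 1183 bp
Sorted largest to smallest: 8638, 1183, 1084, 878 bp.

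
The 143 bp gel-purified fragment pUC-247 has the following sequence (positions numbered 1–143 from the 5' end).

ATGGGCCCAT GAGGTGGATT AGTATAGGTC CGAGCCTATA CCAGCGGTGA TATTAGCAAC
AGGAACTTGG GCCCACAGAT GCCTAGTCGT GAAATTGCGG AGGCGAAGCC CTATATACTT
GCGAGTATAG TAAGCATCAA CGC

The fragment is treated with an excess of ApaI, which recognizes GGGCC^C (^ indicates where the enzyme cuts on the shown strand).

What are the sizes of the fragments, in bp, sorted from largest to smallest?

ApaI sites (GGGCCC) start at positions 3, 69.
ApaI cuts after base 5 of each site (before the last base), so after positions 7, 73.
Linear molecule, 2 cuts → 3 fragments:
  1–7 → 7 bp
  8–73 → 66 bp
  74–143 → 70 bp
Sorted largest to smallest: 70, 66, 7 bp.

70, 66, 7 bp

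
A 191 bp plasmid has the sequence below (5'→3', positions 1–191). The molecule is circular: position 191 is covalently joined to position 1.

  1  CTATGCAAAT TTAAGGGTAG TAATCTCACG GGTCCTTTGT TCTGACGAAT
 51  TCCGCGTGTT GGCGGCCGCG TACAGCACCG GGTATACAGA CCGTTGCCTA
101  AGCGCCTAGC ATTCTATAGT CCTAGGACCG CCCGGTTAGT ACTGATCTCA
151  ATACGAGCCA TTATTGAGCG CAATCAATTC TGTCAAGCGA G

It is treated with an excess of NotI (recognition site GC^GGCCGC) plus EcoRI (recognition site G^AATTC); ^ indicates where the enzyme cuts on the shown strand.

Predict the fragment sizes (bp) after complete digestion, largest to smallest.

The NotI site (GCGGCCGC) starts at position 62.
NotI cuts after base 2 of each site, so after position 63.
The EcoRI site (GAATTC) starts at position 47.
EcoRI cuts after the first base of each site, so after position 47.
Combined cut positions: 47, 63.
Circular molecule, 2 cuts → 2 fragments:
  48–63 → 16 bp
  64–191 then 1–47 → 128 + 47 = 175 bp
Sorted largest to smallest: 175, 16 bp.

175, 16 bp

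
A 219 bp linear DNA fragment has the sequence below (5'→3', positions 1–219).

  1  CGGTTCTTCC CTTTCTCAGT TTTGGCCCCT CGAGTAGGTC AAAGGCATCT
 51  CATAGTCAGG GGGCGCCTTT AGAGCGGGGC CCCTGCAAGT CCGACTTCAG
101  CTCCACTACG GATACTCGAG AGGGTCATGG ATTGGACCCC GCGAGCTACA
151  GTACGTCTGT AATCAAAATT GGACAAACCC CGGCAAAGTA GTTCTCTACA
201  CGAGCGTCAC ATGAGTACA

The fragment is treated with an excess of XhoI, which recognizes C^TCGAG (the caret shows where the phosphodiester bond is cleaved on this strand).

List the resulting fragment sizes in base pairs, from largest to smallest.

104, 86, 29 bp

XhoI sites (CTCGAG) start at positions 29, 115.
XhoI cuts after the first base of each site, so after positions 29, 115.
Linear molecule, 2 cuts → 3 fragments:
  1–29 → 29 bp
  30–115 → 86 bp
  116–219 → 104 bp
Sorted largest to smallest: 104, 86, 29 bp.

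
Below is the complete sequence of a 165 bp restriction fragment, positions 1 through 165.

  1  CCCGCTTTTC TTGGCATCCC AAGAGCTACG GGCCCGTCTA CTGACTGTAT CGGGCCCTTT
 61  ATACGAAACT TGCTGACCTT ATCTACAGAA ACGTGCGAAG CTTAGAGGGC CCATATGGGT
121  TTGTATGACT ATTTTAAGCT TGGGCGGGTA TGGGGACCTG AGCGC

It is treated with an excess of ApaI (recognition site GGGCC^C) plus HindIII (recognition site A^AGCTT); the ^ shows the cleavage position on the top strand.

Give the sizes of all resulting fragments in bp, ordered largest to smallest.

42, 34, 29, 25, 22, 13 bp

ApaI sites (GGGCCC) start at positions 30, 52, 107.
ApaI cuts after base 5 of each site (before the last base), so after positions 34, 56, 111.
HindIII sites (AAGCTT) start at positions 98, 136.
HindIII cuts after the first base of each site, so after positions 98, 136.
Combined cut positions: 34, 56, 98, 111, 136.
Linear molecule, 5 cuts → 6 fragments:
  1–34 → 34 bp
  35–56 → 22 bp
  57–98 → 42 bp
  99–111 → 13 bp
  112–136 → 25 bp
  137–165 → 29 bp
Sorted largest to smallest: 42, 34, 29, 25, 22, 13 bp.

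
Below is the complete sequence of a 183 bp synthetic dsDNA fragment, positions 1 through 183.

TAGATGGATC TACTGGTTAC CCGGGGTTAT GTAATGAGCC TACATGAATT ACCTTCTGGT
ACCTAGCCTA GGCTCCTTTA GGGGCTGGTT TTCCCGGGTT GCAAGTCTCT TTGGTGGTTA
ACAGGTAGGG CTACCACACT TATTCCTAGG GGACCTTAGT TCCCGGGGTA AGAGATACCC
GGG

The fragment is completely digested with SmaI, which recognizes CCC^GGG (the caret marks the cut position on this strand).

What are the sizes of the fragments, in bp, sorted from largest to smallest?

73, 69, 22, 16, 3 bp

SmaI sites (CCCGGG) start at positions 20, 93, 162, 178.
SmaI cuts after base 3 of each site, so after positions 22, 95, 164, 180.
Linear molecule, 4 cuts → 5 fragments:
  1–22 → 22 bp
  23–95 → 73 bp
  96–164 → 69 bp
  165–180 → 16 bp
  181–183 → 3 bp
Sorted largest to smallest: 73, 69, 22, 16, 3 bp.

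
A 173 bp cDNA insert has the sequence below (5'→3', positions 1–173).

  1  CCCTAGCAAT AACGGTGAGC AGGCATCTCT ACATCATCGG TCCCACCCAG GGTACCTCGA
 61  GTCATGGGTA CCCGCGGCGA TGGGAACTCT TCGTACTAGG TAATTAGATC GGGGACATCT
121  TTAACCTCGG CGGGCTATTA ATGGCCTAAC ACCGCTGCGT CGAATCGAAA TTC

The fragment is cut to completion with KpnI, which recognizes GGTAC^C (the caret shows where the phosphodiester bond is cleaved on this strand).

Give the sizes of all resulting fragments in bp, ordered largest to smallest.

102, 55, 16 bp

KpnI sites (GGTACC) start at positions 51, 67.
KpnI cuts after base 5 of each site (before the last base), so after positions 55, 71.
Linear molecule, 2 cuts → 3 fragments:
  1–55 → 55 bp
  56–71 → 16 bp
  72–173 → 102 bp
Sorted largest to smallest: 102, 55, 16 bp.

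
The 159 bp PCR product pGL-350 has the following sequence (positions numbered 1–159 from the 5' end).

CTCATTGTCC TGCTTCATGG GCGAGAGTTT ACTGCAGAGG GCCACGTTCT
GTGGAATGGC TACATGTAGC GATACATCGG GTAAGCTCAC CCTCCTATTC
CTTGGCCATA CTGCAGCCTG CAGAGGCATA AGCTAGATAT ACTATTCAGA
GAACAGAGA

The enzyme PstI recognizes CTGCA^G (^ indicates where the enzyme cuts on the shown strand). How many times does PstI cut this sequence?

3

CTGCAG occurs starting at positions 32, 111, 118.
PstI cuts at 3 sites.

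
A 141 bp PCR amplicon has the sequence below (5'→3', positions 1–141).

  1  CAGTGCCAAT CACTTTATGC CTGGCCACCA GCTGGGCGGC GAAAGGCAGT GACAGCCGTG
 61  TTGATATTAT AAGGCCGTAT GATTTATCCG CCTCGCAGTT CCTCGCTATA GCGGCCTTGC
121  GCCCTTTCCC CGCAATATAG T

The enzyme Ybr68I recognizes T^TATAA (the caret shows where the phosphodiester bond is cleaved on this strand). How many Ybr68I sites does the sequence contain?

1

TTATAA occurs starting at position 67.
Ybr68I cuts at 1 site.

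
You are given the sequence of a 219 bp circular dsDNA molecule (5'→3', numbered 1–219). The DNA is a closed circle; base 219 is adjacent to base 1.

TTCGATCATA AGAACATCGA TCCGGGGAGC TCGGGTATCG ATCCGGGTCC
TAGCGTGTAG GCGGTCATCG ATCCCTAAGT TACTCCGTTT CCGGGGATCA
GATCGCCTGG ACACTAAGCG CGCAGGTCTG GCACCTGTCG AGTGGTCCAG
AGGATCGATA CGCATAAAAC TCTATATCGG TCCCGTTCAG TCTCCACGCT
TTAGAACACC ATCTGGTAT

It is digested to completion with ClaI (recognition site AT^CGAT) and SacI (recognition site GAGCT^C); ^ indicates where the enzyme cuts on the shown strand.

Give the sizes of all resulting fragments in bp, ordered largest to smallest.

ClaI sites (ATCGAT) start at positions 16, 37, 67, 154.
ClaI cuts after base 2 of each site, so after positions 17, 38, 68, 155.
The SacI site (GAGCTC) starts at position 27.
SacI cuts after base 5 of each site (before the last base), so after position 31.
Combined cut positions: 17, 31, 38, 68, 155.
Circular molecule, 5 cuts → 5 fragments:
  18–31 → 14 bp
  32–38 → 7 bp
  39–68 → 30 bp
  69–155 → 87 bp
  156–219 then 1–17 → 64 + 17 = 81 bp
Sorted largest to smallest: 87, 81, 30, 14, 7 bp.

87, 81, 30, 14, 7 bp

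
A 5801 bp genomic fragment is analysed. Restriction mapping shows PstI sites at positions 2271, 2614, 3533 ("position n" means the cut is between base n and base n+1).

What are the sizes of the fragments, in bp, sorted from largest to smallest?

2271, 2268, 919, 343 bp

Linear molecule, 3 cuts → 4 fragments:
  2271 − 0 = 2271 bp
  2614 − 2271 = 343 bp
  3533 − 2614 = 919 bp
  5801 − 3533 = 2268 bp
Sorted largest to smallest: 2271, 2268, 919, 343 bp.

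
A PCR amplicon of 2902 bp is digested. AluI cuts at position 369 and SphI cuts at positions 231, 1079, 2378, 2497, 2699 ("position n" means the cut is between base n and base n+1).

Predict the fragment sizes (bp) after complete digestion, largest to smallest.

Combined cut positions (sorted): 231, 369, 1079, 2378, 2497, 2699.
Linear molecule, 6 cuts → 7 fragments:
  231 − 0 = 231 bp
  369 − 231 = 138 bp
  1079 − 369 = 710 bp
  2378 − 1079 = 1299 bp
  2497 − 2378 = 119 bp
  2699 − 2497 = 202 bp
  2902 − 2699 = 203 bp
Sorted largest to smallest: 1299, 710, 231, 203, 202, 138, 119 bp.

1299, 710, 231, 203, 202, 138, 119 bp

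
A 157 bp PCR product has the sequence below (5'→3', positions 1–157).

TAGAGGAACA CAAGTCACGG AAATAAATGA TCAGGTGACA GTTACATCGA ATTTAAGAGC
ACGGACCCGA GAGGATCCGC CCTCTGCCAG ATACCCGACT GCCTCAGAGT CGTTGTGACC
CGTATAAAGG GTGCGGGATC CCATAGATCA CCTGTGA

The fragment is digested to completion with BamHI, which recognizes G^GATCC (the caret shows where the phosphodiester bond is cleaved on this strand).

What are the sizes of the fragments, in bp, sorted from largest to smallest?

73, 63, 21 bp

BamHI sites (GGATCC) start at positions 73, 136.
BamHI cuts after the first base of each site, so after positions 73, 136.
Linear molecule, 2 cuts → 3 fragments:
  1–73 → 73 bp
  74–136 → 63 bp
  137–157 → 21 bp
Sorted largest to smallest: 73, 63, 21 bp.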